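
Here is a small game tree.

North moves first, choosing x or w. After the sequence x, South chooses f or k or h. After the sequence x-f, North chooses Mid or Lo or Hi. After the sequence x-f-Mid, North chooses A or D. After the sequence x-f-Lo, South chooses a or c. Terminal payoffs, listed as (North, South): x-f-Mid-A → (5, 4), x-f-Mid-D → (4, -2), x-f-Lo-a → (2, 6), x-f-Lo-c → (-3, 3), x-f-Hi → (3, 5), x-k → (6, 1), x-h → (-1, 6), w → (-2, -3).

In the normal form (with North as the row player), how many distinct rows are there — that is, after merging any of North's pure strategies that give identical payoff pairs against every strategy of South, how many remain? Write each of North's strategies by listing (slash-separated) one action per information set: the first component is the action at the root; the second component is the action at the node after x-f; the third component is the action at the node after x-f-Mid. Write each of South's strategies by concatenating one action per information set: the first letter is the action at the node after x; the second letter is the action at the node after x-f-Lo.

North has 12 pure strategies: x/Mid/A, x/Mid/D, x/Lo/A, x/Lo/D, x/Hi/A, x/Hi/D, w/Mid/A, w/Mid/D, w/Lo/A, w/Lo/D, w/Hi/A, w/Hi/D. Columns: fa, fc, ka, kc, ha, hc.
{x/Mid/A} → row (5,4) (5,4) (6,1) (6,1) (-1,6) (-1,6)
{x/Mid/D} → row (4,-2) (4,-2) (6,1) (6,1) (-1,6) (-1,6)
{x/Lo/A, x/Lo/D} → row (2,6) (-3,3) (6,1) (6,1) (-1,6) (-1,6)
{x/Hi/A, x/Hi/D} → row (3,5) (3,5) (6,1) (6,1) (-1,6) (-1,6)
{w/Mid/A, w/Mid/D, w/Lo/A, w/Lo/D, w/Hi/A, w/Hi/D} → row (-2,-3) (-2,-3) (-2,-3) (-2,-3) (-2,-3) (-2,-3)
That's 5 distinct rows out of 12 strategies.

5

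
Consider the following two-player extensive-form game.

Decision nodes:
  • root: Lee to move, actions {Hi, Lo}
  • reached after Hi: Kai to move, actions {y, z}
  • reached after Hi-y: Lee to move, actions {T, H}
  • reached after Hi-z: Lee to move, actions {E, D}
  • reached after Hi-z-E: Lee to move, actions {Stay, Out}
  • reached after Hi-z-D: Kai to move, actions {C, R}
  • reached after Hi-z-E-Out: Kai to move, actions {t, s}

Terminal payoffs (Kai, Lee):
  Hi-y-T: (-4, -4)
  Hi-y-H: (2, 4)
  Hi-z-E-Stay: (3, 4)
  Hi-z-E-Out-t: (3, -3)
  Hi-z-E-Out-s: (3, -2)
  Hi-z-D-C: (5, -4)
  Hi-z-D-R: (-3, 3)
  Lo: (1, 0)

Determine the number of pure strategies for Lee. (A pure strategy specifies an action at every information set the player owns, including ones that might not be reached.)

Lee owns the root with actions {Hi, Lo} — two choices.
Lee owns the node after Hi-y with actions {T, H} — two choices.
Lee owns the node after Hi-z with actions {E, D} — two choices.
Lee owns the node after Hi-z-E with actions {Stay, Out} — two choices.
A pure strategy fixes one action at each information set independently, so the count is the product 2 × 2 × 2 × 2 = 16.

16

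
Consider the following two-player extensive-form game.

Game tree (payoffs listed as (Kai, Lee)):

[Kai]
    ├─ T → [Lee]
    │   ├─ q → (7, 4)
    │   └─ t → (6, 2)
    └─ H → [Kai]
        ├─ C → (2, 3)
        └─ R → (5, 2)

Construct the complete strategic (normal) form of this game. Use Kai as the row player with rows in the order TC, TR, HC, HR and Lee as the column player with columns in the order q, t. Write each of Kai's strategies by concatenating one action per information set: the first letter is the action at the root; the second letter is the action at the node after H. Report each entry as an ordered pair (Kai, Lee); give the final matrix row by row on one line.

TC: (7,4) (6,2) | TR: (7,4) (6,2) | HC: (2,3) (2,3) | HR: (5,2) (5,2)

            q        t
  TC    (7,4)    (6,2)
  TR    (7,4)    (6,2)
  HC    (2,3)    (2,3)
  HR    (5,2)    (5,2)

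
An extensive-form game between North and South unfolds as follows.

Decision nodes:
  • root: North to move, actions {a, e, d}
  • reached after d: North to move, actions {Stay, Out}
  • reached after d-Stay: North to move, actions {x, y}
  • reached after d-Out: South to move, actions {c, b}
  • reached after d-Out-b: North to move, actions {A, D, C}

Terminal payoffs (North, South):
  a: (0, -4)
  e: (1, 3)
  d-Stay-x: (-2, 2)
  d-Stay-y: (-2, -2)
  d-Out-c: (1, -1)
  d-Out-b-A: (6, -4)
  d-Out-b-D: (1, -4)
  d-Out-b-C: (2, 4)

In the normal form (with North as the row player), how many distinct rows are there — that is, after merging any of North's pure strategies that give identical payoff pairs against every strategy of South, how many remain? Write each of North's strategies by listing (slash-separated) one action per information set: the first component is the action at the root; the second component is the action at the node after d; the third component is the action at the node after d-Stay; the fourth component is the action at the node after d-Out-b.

North has 36 pure strategies: a/Stay/x/A, a/Stay/x/D, a/Stay/x/C, a/Stay/y/A, a/Stay/y/D, a/Stay/y/C, a/Out/x/A, a/Out/x/D, a/Out/x/C, a/Out/y/A, a/Out/y/D, a/Out/y/C, e/Stay/x/A, e/Stay/x/D, e/Stay/x/C, e/Stay/y/A, e/Stay/y/D, e/Stay/y/C, e/Out/x/A, e/Out/x/D, e/Out/x/C, e/Out/y/A, e/Out/y/D, e/Out/y/C, d/Stay/x/A, d/Stay/x/D, d/Stay/x/C, d/Stay/y/A, d/Stay/y/D, d/Stay/y/C, d/Out/x/A, d/Out/x/D, d/Out/x/C, d/Out/y/A, d/Out/y/D, d/Out/y/C. Columns: c, b.
{a/Stay/x/A, a/Stay/x/D, a/Stay/x/C, a/Stay/y/A, a/Stay/y/D, a/Stay/y/C, a/Out/x/A, a/Out/x/D, a/Out/x/C, a/Out/y/A, a/Out/y/D, a/Out/y/C} → row (0,-4) (0,-4)
{e/Stay/x/A, e/Stay/x/D, e/Stay/x/C, e/Stay/y/A, e/Stay/y/D, e/Stay/y/C, e/Out/x/A, e/Out/x/D, e/Out/x/C, e/Out/y/A, e/Out/y/D, e/Out/y/C} → row (1,3) (1,3)
{d/Stay/x/A, d/Stay/x/D, d/Stay/x/C} → row (-2,2) (-2,2)
{d/Stay/y/A, d/Stay/y/D, d/Stay/y/C} → row (-2,-2) (-2,-2)
{d/Out/x/A, d/Out/y/A} → row (1,-1) (6,-4)
{d/Out/x/D, d/Out/y/D} → row (1,-1) (1,-4)
{d/Out/x/C, d/Out/y/C} → row (1,-1) (2,4)
That's 7 distinct rows out of 36 strategies.

7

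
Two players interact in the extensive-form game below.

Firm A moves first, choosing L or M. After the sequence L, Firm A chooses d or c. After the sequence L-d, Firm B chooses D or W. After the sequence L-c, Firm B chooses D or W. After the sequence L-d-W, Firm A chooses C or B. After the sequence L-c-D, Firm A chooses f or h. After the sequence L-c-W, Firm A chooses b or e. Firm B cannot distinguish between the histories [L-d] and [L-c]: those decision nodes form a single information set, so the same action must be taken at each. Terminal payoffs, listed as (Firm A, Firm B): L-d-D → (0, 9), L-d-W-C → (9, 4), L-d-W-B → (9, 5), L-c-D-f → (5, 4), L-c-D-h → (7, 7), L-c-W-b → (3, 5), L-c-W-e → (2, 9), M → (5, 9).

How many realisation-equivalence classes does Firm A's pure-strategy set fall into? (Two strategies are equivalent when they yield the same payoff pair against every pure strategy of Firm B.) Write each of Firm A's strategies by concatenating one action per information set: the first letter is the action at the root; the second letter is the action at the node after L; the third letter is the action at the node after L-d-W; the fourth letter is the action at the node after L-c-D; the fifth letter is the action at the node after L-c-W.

Firm A has 32 pure strategies: LdCfb, LdCfe, LdChb, LdChe, LdBfb, LdBfe, LdBhb, LdBhe, LcCfb, LcCfe, LcChb, LcChe, LcBfb, LcBfe, LcBhb, LcBhe, MdCfb, MdCfe, MdChb, MdChe, MdBfb, MdBfe, MdBhb, MdBhe, McCfb, McCfe, McChb, McChe, McBfb, McBfe, McBhb, McBhe. Columns: D, W.
{LdCfb, LdCfe, LdChb, LdChe} → row (0,9) (9,4)
{LdBfb, LdBfe, LdBhb, LdBhe} → row (0,9) (9,5)
{LcCfb, LcBfb} → row (5,4) (3,5)
{LcCfe, LcBfe} → row (5,4) (2,9)
{LcChb, LcBhb} → row (7,7) (3,5)
{LcChe, LcBhe} → row (7,7) (2,9)
{MdCfb, MdCfe, MdChb, MdChe, MdBfb, MdBfe, MdBhb, MdBhe, McCfb, McCfe, McChb, McChe, McBfb, McBfe, McBhb, McBhe} → row (5,9) (5,9)
That's 7 distinct rows out of 32 strategies.

7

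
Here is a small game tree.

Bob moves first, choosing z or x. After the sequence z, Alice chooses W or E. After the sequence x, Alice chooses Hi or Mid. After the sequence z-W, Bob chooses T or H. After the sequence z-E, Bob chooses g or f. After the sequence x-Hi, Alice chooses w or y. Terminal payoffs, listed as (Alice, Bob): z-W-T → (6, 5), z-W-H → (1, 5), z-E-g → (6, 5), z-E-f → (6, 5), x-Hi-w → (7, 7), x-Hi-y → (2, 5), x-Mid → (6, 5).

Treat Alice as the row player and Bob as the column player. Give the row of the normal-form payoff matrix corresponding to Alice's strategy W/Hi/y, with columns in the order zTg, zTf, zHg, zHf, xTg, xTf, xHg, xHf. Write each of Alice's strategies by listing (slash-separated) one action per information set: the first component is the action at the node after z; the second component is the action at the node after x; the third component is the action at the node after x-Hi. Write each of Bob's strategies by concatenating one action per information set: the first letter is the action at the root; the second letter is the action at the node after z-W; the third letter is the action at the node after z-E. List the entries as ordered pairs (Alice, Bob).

(6,5) (6,5) (1,5) (1,5) (2,5) (2,5) (2,5) (2,5)

vs zTg: Bob plays z → Alice plays W at [z] → Bob plays T at [z-W] → (6, 5)
vs zTf: Bob plays z → Alice plays W at [z] → Bob plays T at [z-W] → (6, 5)
vs zHg: Bob plays z → Alice plays W at [z] → Bob plays H at [z-W] → (1, 5)
vs zHf: Bob plays z → Alice plays W at [z] → Bob plays H at [z-W] → (1, 5)
vs xTg: Bob plays x → Alice plays Hi at [x] → Alice plays y at [x-Hi] → (2, 5)
vs xTf: Bob plays x → Alice plays Hi at [x] → Alice plays y at [x-Hi] → (2, 5)
vs xHg: Bob plays x → Alice plays Hi at [x] → Alice plays y at [x-Hi] → (2, 5)
vs xHf: Bob plays x → Alice plays Hi at [x] → Alice plays y at [x-Hi] → (2, 5)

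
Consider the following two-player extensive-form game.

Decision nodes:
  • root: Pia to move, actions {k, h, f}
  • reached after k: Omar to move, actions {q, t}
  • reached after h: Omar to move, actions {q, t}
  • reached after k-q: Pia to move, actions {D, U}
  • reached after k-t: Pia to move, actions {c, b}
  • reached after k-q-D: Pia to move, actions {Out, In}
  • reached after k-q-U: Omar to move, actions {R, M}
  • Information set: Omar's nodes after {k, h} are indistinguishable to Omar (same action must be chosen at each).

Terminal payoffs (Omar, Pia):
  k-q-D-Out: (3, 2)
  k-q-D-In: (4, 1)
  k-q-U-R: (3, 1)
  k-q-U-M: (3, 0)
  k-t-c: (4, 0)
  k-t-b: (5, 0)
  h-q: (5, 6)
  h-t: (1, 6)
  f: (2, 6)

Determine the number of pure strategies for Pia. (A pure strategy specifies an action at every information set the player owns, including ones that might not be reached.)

Pia owns the root with actions {k, h, f} — three choices.
Pia owns the node after k-q with actions {D, U} — two choices.
Pia owns the node after k-t with actions {c, b} — two choices.
Pia owns the node after k-q-D with actions {Out, In} — two choices.
A pure strategy fixes one action at each information set independently, so the count is the product 3 × 2 × 2 × 2 = 24.

24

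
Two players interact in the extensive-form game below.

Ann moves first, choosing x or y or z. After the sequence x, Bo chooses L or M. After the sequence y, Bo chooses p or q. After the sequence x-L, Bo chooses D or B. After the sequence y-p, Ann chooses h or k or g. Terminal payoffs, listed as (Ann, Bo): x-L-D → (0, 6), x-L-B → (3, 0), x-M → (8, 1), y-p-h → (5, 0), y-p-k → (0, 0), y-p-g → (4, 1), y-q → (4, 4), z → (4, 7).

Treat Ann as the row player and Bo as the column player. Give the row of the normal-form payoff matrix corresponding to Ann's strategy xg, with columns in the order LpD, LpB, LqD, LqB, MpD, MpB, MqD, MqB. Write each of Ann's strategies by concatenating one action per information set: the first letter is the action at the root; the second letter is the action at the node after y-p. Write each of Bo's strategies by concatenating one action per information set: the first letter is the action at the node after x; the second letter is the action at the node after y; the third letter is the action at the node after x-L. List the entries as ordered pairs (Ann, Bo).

(0,6) (3,0) (0,6) (3,0) (8,1) (8,1) (8,1) (8,1)

vs LpD: Ann plays x → Bo plays L at [x] → Bo plays D at [x-L] → (0, 6)
vs LpB: Ann plays x → Bo plays L at [x] → Bo plays B at [x-L] → (3, 0)
vs LqD: Ann plays x → Bo plays L at [x] → Bo plays D at [x-L] → (0, 6)
vs LqB: Ann plays x → Bo plays L at [x] → Bo plays B at [x-L] → (3, 0)
vs MpD: Ann plays x → Bo plays M at [x] → (8, 1)
vs MpB: Ann plays x → Bo plays M at [x] → (8, 1)
vs MqD: Ann plays x → Bo plays M at [x] → (8, 1)
vs MqB: Ann plays x → Bo plays M at [x] → (8, 1)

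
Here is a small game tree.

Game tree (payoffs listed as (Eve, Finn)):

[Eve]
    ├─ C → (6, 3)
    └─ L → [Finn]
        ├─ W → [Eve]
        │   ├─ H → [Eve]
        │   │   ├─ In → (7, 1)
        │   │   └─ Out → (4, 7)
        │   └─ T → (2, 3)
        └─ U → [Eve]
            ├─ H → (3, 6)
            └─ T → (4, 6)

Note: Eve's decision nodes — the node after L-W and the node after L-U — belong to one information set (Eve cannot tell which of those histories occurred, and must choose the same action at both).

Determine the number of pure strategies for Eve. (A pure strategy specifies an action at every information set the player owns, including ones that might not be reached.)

Eve owns the root with actions {C, L} — two choices.
Eve owns the information set {L-W, L-U} with actions {H, T} — two choices.
Eve owns the node after L-W-H with actions {In, Out} — two choices.
A pure strategy fixes one action at each information set independently, so the count is the product 2 × 2 × 2 = 8.
(For reference, Finn has 2 pure strategies, giving a 8×2 normal-form matrix.)

8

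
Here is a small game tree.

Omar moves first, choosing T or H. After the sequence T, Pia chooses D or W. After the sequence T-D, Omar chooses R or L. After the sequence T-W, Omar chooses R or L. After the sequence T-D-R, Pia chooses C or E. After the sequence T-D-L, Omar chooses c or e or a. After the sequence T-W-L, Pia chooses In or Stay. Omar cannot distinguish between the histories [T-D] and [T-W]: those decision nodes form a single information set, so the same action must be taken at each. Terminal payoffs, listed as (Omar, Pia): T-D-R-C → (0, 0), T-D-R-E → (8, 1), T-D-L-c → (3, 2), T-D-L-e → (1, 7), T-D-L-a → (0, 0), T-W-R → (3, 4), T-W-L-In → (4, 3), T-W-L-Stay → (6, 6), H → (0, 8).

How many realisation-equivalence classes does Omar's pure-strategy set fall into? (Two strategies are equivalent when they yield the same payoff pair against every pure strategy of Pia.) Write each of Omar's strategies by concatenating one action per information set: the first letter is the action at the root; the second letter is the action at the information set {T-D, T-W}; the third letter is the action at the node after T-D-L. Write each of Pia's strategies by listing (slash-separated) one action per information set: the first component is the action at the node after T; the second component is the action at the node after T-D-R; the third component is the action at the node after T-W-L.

5

Omar has 12 pure strategies: TRc, TRe, TRa, TLc, TLe, TLa, HRc, HRe, HRa, HLc, HLe, HLa. Columns: D/C/In, D/C/Stay, D/E/In, D/E/Stay, W/C/In, W/C/Stay, W/E/In, W/E/Stay.
{TRc, TRe, TRa} → row (0,0) (0,0) (8,1) (8,1) (3,4) (3,4) (3,4) (3,4)
{TLc} → row (3,2) (3,2) (3,2) (3,2) (4,3) (6,6) (4,3) (6,6)
{TLe} → row (1,7) (1,7) (1,7) (1,7) (4,3) (6,6) (4,3) (6,6)
{TLa} → row (0,0) (0,0) (0,0) (0,0) (4,3) (6,6) (4,3) (6,6)
{HRc, HRe, HRa, HLc, HLe, HLa} → row (0,8) (0,8) (0,8) (0,8) (0,8) (0,8) (0,8) (0,8)
That's 5 distinct rows out of 12 strategies.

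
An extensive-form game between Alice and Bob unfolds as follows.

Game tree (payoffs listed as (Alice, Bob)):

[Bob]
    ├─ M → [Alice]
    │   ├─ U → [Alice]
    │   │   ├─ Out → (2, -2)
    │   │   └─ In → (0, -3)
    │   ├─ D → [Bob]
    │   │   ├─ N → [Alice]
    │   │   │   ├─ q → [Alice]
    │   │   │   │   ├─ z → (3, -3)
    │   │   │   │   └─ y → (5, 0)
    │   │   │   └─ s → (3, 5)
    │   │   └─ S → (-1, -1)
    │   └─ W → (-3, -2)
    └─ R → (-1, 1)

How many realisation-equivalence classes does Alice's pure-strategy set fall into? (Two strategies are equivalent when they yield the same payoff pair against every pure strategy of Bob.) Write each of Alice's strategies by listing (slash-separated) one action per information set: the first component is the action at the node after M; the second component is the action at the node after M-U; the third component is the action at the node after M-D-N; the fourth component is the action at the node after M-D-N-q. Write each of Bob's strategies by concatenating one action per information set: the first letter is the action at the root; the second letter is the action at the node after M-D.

6

Alice has 24 pure strategies: U/Out/q/z, U/Out/q/y, U/Out/s/z, U/Out/s/y, U/In/q/z, U/In/q/y, U/In/s/z, U/In/s/y, D/Out/q/z, D/Out/q/y, D/Out/s/z, D/Out/s/y, D/In/q/z, D/In/q/y, D/In/s/z, D/In/s/y, W/Out/q/z, W/Out/q/y, W/Out/s/z, W/Out/s/y, W/In/q/z, W/In/q/y, W/In/s/z, W/In/s/y. Columns: MN, MS, RN, RS.
{U/Out/q/z, U/Out/q/y, U/Out/s/z, U/Out/s/y} → row (2,-2) (2,-2) (-1,1) (-1,1)
{U/In/q/z, U/In/q/y, U/In/s/z, U/In/s/y} → row (0,-3) (0,-3) (-1,1) (-1,1)
{D/Out/q/z, D/In/q/z} → row (3,-3) (-1,-1) (-1,1) (-1,1)
{D/Out/q/y, D/In/q/y} → row (5,0) (-1,-1) (-1,1) (-1,1)
{D/Out/s/z, D/Out/s/y, D/In/s/z, D/In/s/y} → row (3,5) (-1,-1) (-1,1) (-1,1)
{W/Out/q/z, W/Out/q/y, W/Out/s/z, W/Out/s/y, W/In/q/z, W/In/q/y, W/In/s/z, W/In/s/y} → row (-3,-2) (-3,-2) (-1,1) (-1,1)
That's 6 distinct rows out of 24 strategies.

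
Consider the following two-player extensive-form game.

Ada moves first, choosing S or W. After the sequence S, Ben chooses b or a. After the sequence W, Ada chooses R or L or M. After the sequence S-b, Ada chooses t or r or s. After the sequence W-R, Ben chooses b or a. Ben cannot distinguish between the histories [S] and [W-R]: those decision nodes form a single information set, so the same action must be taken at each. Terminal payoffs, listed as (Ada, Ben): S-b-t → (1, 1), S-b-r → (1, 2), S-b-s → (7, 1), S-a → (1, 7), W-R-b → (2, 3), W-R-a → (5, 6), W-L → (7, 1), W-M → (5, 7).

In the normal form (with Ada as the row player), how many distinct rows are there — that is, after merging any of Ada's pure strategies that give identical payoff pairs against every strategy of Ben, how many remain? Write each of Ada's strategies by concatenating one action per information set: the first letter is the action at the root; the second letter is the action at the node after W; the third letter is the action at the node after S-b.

6

Ada has 18 pure strategies: SRt, SRr, SRs, SLt, SLr, SLs, SMt, SMr, SMs, WRt, WRr, WRs, WLt, WLr, WLs, WMt, WMr, WMs. Columns: b, a.
{SRt, SLt, SMt} → row (1,1) (1,7)
{SRr, SLr, SMr} → row (1,2) (1,7)
{SRs, SLs, SMs} → row (7,1) (1,7)
{WRt, WRr, WRs} → row (2,3) (5,6)
{WLt, WLr, WLs} → row (7,1) (7,1)
{WMt, WMr, WMs} → row (5,7) (5,7)
That's 6 distinct rows out of 18 strategies.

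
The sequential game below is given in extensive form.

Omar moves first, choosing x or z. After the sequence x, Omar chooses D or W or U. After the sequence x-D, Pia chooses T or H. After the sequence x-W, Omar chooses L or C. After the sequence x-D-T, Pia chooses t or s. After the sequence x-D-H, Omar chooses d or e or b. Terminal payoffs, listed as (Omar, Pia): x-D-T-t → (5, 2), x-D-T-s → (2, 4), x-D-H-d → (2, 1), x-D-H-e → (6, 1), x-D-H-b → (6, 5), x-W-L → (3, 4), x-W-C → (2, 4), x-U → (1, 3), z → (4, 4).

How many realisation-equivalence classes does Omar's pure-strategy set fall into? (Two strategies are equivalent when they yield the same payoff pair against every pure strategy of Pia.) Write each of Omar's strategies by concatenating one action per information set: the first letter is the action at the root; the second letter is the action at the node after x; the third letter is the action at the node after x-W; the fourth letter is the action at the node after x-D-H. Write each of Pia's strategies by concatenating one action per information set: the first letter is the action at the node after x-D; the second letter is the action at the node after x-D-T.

Omar has 36 pure strategies: xDLd, xDLe, xDLb, xDCd, xDCe, xDCb, xWLd, xWLe, xWLb, xWCd, xWCe, xWCb, xULd, xULe, xULb, xUCd, xUCe, xUCb, zDLd, zDLe, zDLb, zDCd, zDCe, zDCb, zWLd, zWLe, zWLb, zWCd, zWCe, zWCb, zULd, zULe, zULb, zUCd, zUCe, zUCb. Columns: Tt, Ts, Ht, Hs.
{xDLd, xDCd} → row (5,2) (2,4) (2,1) (2,1)
{xDLe, xDCe} → row (5,2) (2,4) (6,1) (6,1)
{xDLb, xDCb} → row (5,2) (2,4) (6,5) (6,5)
{xWLd, xWLe, xWLb} → row (3,4) (3,4) (3,4) (3,4)
{xWCd, xWCe, xWCb} → row (2,4) (2,4) (2,4) (2,4)
{xULd, xULe, xULb, xUCd, xUCe, xUCb} → row (1,3) (1,3) (1,3) (1,3)
{zDLd, zDLe, zDLb, zDCd, zDCe, zDCb, zWLd, zWLe, zWLb, zWCd, zWCe, zWCb, zULd, zULe, zULb, zUCd, zUCe, zUCb} → row (4,4) (4,4) (4,4) (4,4)
That's 7 distinct rows out of 36 strategies.

7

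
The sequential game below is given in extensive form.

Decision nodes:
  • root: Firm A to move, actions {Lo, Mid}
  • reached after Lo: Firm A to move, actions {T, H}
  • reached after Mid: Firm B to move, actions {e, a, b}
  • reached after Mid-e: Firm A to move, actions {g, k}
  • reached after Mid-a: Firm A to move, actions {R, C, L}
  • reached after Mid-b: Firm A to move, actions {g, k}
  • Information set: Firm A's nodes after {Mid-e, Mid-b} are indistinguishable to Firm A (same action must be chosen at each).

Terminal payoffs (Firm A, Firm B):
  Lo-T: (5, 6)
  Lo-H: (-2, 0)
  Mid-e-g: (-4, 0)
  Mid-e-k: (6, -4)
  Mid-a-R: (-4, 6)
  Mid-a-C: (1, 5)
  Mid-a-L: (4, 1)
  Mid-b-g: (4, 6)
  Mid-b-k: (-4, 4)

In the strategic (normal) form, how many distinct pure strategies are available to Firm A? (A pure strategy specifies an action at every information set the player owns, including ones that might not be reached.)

Firm A owns the root with actions {Lo, Mid} — two choices.
Firm A owns the node after Lo with actions {T, H} — two choices.
Firm A owns the information set {Mid-e, Mid-b} with actions {g, k} — two choices.
Firm A owns the node after Mid-a with actions {R, C, L} — three choices.
A pure strategy fixes one action at each information set independently, so the count is the product 2 × 2 × 2 × 3 = 24.

24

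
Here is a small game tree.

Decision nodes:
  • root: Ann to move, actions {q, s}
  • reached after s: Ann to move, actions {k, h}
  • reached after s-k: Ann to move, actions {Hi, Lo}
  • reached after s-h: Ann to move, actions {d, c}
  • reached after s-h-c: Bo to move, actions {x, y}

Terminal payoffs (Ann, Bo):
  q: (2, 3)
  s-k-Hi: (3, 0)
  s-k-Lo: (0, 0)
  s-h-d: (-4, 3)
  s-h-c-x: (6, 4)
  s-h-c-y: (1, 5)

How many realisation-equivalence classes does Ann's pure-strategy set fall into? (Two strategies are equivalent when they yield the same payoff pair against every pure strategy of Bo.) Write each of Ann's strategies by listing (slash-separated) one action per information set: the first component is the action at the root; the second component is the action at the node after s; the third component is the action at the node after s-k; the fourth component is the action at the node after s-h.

5

Ann has 16 pure strategies: q/k/Hi/d, q/k/Hi/c, q/k/Lo/d, q/k/Lo/c, q/h/Hi/d, q/h/Hi/c, q/h/Lo/d, q/h/Lo/c, s/k/Hi/d, s/k/Hi/c, s/k/Lo/d, s/k/Lo/c, s/h/Hi/d, s/h/Hi/c, s/h/Lo/d, s/h/Lo/c. Columns: x, y.
{q/k/Hi/d, q/k/Hi/c, q/k/Lo/d, q/k/Lo/c, q/h/Hi/d, q/h/Hi/c, q/h/Lo/d, q/h/Lo/c} → row (2,3) (2,3)
{s/k/Hi/d, s/k/Hi/c} → row (3,0) (3,0)
{s/k/Lo/d, s/k/Lo/c} → row (0,0) (0,0)
{s/h/Hi/d, s/h/Lo/d} → row (-4,3) (-4,3)
{s/h/Hi/c, s/h/Lo/c} → row (6,4) (1,5)
That's 5 distinct rows out of 16 strategies.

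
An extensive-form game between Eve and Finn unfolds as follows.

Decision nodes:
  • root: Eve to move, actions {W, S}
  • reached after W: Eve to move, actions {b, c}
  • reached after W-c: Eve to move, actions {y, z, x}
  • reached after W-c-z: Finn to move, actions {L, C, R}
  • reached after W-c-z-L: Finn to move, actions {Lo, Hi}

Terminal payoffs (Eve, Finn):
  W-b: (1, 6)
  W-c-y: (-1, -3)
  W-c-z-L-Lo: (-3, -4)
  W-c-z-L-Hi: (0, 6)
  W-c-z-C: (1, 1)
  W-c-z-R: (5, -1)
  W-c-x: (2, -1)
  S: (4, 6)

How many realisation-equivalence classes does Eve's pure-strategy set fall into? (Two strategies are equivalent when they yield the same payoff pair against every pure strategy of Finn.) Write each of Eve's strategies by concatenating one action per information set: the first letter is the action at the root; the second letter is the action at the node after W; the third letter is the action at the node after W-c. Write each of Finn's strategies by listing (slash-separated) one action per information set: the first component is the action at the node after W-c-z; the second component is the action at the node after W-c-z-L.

Eve has 12 pure strategies: Wby, Wbz, Wbx, Wcy, Wcz, Wcx, Sby, Sbz, Sbx, Scy, Scz, Scx. Columns: L/Lo, L/Hi, C/Lo, C/Hi, R/Lo, R/Hi.
{Wby, Wbz, Wbx} → row (1,6) (1,6) (1,6) (1,6) (1,6) (1,6)
{Wcy} → row (-1,-3) (-1,-3) (-1,-3) (-1,-3) (-1,-3) (-1,-3)
{Wcz} → row (-3,-4) (0,6) (1,1) (1,1) (5,-1) (5,-1)
{Wcx} → row (2,-1) (2,-1) (2,-1) (2,-1) (2,-1) (2,-1)
{Sby, Sbz, Sbx, Scy, Scz, Scx} → row (4,6) (4,6) (4,6) (4,6) (4,6) (4,6)
That's 5 distinct rows out of 12 strategies.

5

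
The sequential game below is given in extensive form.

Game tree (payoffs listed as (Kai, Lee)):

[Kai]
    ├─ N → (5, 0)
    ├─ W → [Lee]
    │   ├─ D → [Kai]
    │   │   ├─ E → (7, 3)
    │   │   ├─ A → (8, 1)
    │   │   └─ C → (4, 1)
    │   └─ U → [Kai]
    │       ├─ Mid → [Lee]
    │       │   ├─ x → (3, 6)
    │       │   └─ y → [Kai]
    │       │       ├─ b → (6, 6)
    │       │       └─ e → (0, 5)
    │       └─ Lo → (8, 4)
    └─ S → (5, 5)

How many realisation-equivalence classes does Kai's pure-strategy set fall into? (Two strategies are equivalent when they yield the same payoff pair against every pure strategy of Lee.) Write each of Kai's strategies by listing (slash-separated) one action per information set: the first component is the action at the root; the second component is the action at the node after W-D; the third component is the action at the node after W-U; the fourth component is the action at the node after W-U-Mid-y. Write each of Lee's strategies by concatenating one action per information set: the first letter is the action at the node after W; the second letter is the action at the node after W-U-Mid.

11

Kai has 36 pure strategies: N/E/Mid/b, N/E/Mid/e, N/E/Lo/b, N/E/Lo/e, N/A/Mid/b, N/A/Mid/e, N/A/Lo/b, N/A/Lo/e, N/C/Mid/b, N/C/Mid/e, N/C/Lo/b, N/C/Lo/e, W/E/Mid/b, W/E/Mid/e, W/E/Lo/b, W/E/Lo/e, W/A/Mid/b, W/A/Mid/e, W/A/Lo/b, W/A/Lo/e, W/C/Mid/b, W/C/Mid/e, W/C/Lo/b, W/C/Lo/e, S/E/Mid/b, S/E/Mid/e, S/E/Lo/b, S/E/Lo/e, S/A/Mid/b, S/A/Mid/e, S/A/Lo/b, S/A/Lo/e, S/C/Mid/b, S/C/Mid/e, S/C/Lo/b, S/C/Lo/e. Columns: Dx, Dy, Ux, Uy.
{N/E/Mid/b, N/E/Mid/e, N/E/Lo/b, N/E/Lo/e, N/A/Mid/b, N/A/Mid/e, N/A/Lo/b, N/A/Lo/e, N/C/Mid/b, N/C/Mid/e, N/C/Lo/b, N/C/Lo/e} → row (5,0) (5,0) (5,0) (5,0)
{W/E/Mid/b} → row (7,3) (7,3) (3,6) (6,6)
{W/E/Mid/e} → row (7,3) (7,3) (3,6) (0,5)
{W/E/Lo/b, W/E/Lo/e} → row (7,3) (7,3) (8,4) (8,4)
{W/A/Mid/b} → row (8,1) (8,1) (3,6) (6,6)
{W/A/Mid/e} → row (8,1) (8,1) (3,6) (0,5)
{W/A/Lo/b, W/A/Lo/e} → row (8,1) (8,1) (8,4) (8,4)
{W/C/Mid/b} → row (4,1) (4,1) (3,6) (6,6)
{W/C/Mid/e} → row (4,1) (4,1) (3,6) (0,5)
{W/C/Lo/b, W/C/Lo/e} → row (4,1) (4,1) (8,4) (8,4)
{S/E/Mid/b, S/E/Mid/e, S/E/Lo/b, S/E/Lo/e, S/A/Mid/b, S/A/Mid/e, S/A/Lo/b, S/A/Lo/e, S/C/Mid/b, S/C/Mid/e, S/C/Lo/b, S/C/Lo/e} → row (5,5) (5,5) (5,5) (5,5)
That's 11 distinct rows out of 36 strategies.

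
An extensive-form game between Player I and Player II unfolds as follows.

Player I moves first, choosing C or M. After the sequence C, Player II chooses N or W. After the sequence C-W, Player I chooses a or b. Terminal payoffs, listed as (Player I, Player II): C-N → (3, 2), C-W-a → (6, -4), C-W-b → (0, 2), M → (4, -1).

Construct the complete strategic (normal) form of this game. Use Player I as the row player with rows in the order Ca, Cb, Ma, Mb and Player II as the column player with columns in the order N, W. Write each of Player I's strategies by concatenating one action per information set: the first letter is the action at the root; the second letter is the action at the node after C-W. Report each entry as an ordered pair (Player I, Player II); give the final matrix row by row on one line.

            N        W
  Ca    (3,2)   (6,-4)
  Cb    (3,2)    (0,2)
  Ma   (4,-1)   (4,-1)
  Mb   (4,-1)   (4,-1)

Ca: (3,2) (6,-4) | Cb: (3,2) (0,2) | Ma: (4,-1) (4,-1) | Mb: (4,-1) (4,-1)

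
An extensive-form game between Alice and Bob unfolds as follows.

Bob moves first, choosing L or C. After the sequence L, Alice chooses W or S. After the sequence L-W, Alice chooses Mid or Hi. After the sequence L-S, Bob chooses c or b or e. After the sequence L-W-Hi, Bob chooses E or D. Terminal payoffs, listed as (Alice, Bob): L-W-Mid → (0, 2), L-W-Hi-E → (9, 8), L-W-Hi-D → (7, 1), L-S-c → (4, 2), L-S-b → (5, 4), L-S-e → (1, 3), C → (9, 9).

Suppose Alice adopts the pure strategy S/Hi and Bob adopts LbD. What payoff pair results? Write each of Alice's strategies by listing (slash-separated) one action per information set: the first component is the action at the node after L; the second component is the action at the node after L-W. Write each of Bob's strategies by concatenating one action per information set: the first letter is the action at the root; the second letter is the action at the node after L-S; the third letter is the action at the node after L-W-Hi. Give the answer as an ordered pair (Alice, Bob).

Trace the play path from the root:
  Bob plays L
  Alice plays S at [L]
  Bob plays b at [L-S]
→ terminal payoff (5, 4).
(Alice's choice at the node after L-W is never reached on this path, so it doesn't affect the outcome.)

(5, 4)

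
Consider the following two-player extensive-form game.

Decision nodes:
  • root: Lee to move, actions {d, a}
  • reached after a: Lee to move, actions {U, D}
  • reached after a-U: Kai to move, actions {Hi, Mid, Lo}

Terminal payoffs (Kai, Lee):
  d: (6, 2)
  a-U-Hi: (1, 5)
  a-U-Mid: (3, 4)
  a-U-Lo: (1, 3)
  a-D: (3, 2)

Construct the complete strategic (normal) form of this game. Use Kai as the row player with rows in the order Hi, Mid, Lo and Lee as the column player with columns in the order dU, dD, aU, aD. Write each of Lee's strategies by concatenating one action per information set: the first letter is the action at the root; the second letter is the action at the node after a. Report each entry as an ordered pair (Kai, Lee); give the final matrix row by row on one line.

Row Hi: dU→(6,2), dD→(6,2), aU→(1,5), aD→(3,2)
Row Mid: dU→(6,2), dD→(6,2), aU→(3,4), aD→(3,2)
Row Lo: dU→(6,2), dD→(6,2), aU→(1,3), aD→(3,2)

Hi: (6,2) (6,2) (1,5) (3,2) | Mid: (6,2) (6,2) (3,4) (3,2) | Lo: (6,2) (6,2) (1,3) (3,2)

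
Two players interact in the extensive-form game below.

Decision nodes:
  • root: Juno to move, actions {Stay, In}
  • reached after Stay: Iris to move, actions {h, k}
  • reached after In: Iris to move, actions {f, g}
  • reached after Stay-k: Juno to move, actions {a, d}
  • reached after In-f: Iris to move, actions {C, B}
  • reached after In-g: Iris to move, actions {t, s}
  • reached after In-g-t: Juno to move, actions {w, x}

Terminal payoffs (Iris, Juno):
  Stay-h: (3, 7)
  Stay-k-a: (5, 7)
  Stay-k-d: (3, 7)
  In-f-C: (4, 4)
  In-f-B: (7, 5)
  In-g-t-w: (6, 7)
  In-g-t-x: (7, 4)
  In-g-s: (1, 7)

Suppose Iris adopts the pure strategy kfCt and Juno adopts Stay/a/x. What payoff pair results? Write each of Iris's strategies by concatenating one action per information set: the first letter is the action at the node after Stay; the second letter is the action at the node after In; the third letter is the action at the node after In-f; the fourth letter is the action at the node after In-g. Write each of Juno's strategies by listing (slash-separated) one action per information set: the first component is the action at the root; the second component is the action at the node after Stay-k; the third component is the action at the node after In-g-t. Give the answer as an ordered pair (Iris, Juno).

(5, 7)

Trace the play path from the root:
  Juno plays Stay
  Iris plays k at [Stay]
  Juno plays a at [Stay-k]
→ terminal payoff (5, 7).
(Iris's choice at the node after In is never reached on this path, so it doesn't affect the outcome.)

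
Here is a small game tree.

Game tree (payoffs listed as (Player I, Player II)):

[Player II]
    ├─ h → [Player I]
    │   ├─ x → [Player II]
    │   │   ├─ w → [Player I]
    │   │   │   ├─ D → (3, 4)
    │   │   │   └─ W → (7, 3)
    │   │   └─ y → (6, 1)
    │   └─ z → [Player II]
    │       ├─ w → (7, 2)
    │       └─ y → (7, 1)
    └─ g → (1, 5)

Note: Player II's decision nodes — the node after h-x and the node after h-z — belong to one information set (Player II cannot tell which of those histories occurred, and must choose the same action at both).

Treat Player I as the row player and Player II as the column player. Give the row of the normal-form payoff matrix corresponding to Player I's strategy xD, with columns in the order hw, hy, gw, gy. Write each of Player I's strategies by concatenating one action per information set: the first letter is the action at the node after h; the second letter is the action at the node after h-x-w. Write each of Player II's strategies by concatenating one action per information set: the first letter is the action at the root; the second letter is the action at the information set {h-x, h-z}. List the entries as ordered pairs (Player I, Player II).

(3,4) (6,1) (1,5) (1,5)

vs hw: Player II plays h → Player I plays x at [h] → Player II plays w at [h-x] → Player I plays D at [h-x-w] → (3, 4)
vs hy: Player II plays h → Player I plays x at [h] → Player II plays y at [h-x] → (6, 1)
vs gw: Player II plays g → (1, 5)
vs gy: Player II plays g → (1, 5)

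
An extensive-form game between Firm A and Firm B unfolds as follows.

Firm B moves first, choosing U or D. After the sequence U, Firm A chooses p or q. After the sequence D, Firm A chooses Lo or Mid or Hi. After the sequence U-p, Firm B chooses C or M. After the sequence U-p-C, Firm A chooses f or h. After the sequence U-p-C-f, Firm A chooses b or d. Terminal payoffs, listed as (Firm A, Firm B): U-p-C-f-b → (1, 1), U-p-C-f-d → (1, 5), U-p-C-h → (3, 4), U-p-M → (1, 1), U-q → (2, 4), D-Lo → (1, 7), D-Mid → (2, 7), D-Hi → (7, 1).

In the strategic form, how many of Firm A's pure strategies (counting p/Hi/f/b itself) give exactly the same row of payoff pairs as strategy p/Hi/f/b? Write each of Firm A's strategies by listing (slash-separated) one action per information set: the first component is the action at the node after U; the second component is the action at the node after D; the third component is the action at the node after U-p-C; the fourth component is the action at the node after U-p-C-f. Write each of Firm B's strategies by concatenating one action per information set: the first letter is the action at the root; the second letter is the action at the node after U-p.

Row for p/Hi/f/b (columns UC, UM, DC, DM): (1,1) (1,1) (7,1) (7,1).
Every one of Firm A's information sets is on the play path for some reply by Firm B when Firm A follows p/Hi/f/b.
Changing the action at any of them therefore changes at least one column, so only p/Hi/f/b itself gives this row.

1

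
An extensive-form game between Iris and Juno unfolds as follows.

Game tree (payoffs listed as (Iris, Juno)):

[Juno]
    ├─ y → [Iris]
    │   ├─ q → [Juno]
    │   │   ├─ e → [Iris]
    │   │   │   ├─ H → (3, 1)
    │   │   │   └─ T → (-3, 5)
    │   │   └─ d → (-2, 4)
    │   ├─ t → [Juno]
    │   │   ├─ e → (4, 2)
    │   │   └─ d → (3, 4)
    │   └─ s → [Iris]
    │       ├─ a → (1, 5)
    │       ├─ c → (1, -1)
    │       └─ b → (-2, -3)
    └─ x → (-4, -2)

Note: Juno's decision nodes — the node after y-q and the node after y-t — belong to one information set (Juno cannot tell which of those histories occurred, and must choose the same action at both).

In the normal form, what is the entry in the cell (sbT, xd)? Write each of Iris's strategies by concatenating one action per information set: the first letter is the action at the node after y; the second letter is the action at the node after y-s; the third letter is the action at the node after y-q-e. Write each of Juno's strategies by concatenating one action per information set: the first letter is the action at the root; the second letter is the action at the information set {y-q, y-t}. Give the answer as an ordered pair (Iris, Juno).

Trace the play path from the root:
  Juno plays x
→ terminal payoff (-4, -2).
(Iris's choice at the node after y is never reached on this path, so it doesn't affect the outcome.)

(-4, -2)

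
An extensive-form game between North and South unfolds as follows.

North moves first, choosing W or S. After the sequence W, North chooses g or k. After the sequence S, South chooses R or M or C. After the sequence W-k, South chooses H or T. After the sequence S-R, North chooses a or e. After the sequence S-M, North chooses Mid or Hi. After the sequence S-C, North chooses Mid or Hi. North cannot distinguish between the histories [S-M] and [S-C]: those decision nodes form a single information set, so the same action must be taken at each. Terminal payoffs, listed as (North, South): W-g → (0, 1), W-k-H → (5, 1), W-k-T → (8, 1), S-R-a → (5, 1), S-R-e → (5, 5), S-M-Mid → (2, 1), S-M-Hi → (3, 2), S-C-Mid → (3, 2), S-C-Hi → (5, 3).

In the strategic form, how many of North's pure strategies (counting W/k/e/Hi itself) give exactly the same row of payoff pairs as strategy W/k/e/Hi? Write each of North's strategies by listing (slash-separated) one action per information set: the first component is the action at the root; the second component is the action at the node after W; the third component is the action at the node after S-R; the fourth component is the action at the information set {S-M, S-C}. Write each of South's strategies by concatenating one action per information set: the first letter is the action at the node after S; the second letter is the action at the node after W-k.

Row for W/k/e/Hi (columns RH, RT, MH, MT, CH, CT): (5,1) (8,1) (5,1) (8,1) (5,1) (8,1).
Under W/k/e/Hi, North's choice at the node after S-R and at the information set {S-M, S-C} can never be reached regardless of what South does, so varying those choices leaves every outcome unchanged.
Holding the reachable choices fixed and varying the unreachable ones freely already gives 2 × 2 = 4 equivalent strategies.
No other strategy reproduces this row, so those 4 are the full class: W/k/a/Mid, W/k/a/Hi, W/k/e/Mid, W/k/e/Hi.

4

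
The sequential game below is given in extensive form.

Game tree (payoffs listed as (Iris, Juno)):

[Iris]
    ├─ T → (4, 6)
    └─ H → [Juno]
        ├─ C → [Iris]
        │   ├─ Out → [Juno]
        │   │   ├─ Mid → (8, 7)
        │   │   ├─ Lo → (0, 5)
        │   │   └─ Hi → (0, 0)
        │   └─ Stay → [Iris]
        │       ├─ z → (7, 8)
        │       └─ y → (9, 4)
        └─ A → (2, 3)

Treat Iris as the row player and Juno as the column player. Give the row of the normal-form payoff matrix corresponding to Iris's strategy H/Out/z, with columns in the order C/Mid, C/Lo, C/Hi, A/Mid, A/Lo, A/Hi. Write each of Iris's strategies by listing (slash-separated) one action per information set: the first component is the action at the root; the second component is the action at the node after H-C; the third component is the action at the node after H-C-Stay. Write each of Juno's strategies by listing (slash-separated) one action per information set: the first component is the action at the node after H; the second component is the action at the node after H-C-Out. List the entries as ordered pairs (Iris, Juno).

(8,7) (0,5) (0,0) (2,3) (2,3) (2,3)

vs C/Mid: Iris plays H → Juno plays C at [H] → Iris plays Out at [H-C] → Juno plays Mid at [H-C-Out] → (8, 7)
vs C/Lo: Iris plays H → Juno plays C at [H] → Iris plays Out at [H-C] → Juno plays Lo at [H-C-Out] → (0, 5)
vs C/Hi: Iris plays H → Juno plays C at [H] → Iris plays Out at [H-C] → Juno plays Hi at [H-C-Out] → (0, 0)
vs A/Mid: Iris plays H → Juno plays A at [H] → (2, 3)
vs A/Lo: Iris plays H → Juno plays A at [H] → (2, 3)
vs A/Hi: Iris plays H → Juno plays A at [H] → (2, 3)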